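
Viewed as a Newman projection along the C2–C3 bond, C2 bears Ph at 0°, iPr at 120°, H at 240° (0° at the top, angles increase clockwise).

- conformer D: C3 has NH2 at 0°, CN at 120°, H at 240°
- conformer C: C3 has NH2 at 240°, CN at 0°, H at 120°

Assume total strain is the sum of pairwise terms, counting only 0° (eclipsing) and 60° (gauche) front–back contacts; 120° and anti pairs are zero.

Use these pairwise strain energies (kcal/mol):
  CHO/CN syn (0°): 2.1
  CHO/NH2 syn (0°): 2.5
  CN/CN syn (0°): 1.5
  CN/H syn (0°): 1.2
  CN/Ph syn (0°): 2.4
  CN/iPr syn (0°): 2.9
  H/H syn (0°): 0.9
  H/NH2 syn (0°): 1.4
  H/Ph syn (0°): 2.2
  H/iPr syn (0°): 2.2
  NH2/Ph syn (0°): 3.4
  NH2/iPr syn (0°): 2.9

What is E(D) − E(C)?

+1.2 kcal/mol

D (eclipsed): Ph–NH2 eclipsed, iPr–CN eclipsed, H–H eclipsed; 3.4 + 2.9 + 0.9 = 7.2 kcal/mol.
C (eclipsed): Ph–CN eclipsed, iPr–H eclipsed, H–NH2 eclipsed; 2.4 + 2.2 + 1.4 = 6.0 kcal/mol.
E(D) − E(C) = 7.2 − 6.0 = +1.2 kcal/mol.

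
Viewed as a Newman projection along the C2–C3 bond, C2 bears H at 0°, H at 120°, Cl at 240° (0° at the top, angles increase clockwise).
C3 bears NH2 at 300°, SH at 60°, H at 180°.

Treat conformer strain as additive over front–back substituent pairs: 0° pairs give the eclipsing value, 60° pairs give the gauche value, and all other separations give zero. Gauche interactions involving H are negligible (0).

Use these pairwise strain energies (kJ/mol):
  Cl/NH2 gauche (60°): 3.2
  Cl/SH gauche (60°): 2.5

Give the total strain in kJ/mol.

3.2 kJ/mol

This conformer is staggered. Cl at 240° is gauche with NH2 at 300° (3.2). Total 3.2 kJ/mol.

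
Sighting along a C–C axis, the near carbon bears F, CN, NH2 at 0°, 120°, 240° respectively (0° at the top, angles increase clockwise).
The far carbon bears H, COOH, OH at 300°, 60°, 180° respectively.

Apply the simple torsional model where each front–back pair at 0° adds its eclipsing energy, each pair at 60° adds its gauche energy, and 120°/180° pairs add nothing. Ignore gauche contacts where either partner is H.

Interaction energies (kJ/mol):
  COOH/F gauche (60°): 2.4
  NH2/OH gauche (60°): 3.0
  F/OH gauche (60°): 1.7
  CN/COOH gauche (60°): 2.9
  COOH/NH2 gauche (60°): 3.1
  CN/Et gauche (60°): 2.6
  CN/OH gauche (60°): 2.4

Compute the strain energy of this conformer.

This conformer (staggered): F–COOH gauche, CN–COOH gauche, CN–OH gauche, NH2–OH gauche; 2.4 + 2.9 + 2.4 + 3.0 = 10.7 kJ/mol.

10.7 kJ/mol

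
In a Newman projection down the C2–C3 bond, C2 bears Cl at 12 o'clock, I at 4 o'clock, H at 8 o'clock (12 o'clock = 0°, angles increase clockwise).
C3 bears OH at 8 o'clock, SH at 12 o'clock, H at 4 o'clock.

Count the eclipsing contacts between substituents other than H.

1

Non-H eclipsing pairs: Cl(0°)/SH(0°) — 1 interaction.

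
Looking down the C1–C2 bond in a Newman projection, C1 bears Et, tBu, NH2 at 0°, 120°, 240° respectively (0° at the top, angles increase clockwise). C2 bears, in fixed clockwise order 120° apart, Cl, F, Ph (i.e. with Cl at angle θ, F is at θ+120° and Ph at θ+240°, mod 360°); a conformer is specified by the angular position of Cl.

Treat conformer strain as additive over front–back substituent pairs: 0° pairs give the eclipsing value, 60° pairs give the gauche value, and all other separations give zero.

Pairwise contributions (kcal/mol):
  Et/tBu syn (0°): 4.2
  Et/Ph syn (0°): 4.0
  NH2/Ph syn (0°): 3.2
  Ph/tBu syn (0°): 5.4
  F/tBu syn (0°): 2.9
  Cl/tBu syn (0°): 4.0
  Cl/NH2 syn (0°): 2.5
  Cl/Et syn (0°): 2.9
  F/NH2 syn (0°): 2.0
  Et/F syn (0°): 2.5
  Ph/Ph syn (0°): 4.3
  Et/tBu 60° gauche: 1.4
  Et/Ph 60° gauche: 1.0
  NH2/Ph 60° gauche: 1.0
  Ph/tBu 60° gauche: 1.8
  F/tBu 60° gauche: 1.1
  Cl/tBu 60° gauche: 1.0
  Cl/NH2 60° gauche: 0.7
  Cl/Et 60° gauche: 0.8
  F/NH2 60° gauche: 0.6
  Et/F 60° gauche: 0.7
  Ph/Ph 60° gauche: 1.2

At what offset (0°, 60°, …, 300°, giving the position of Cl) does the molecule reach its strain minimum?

60°

Cl at 0° (eclipsed): Et(0°)/Cl(0°) eclipsed 2.9; tBu(120°)/F(120°) eclipsed 2.9; NH2(240°)/Ph(240°) eclipsed 3.2 → 9.0 kcal/mol.
Cl at 60° (staggered): Et(0°)/Cl(60°) gauche 0.8; Et(0°)/Ph(300°) gauche 1.0; tBu(120°)/Cl(60°) gauche 1.0; tBu(120°)/F(180°) gauche 1.1; NH2(240°)/F(180°) gauche 0.6; NH2(240°)/Ph(300°) gauche 1.0 → 5.5 kcal/mol.
Cl at 120° (eclipsed): Et(0°)/Ph(0°) eclipsed 4.0; tBu(120°)/Cl(120°) eclipsed 4.0; NH2(240°)/F(240°) eclipsed 2.0 → 10.0 kcal/mol.
Cl at 180° (staggered): Et(0°)/F(300°) gauche 0.7; Et(0°)/Ph(60°) gauche 1.0; tBu(120°)/Cl(180°) gauche 1.0; tBu(120°)/Ph(60°) gauche 1.8; NH2(240°)/Cl(180°) gauche 0.7; NH2(240°)/F(300°) gauche 0.6 → 5.8 kcal/mol.
Cl at 240° (eclipsed): Et(0°)/F(0°) eclipsed 2.5; tBu(120°)/Ph(120°) eclipsed 5.4; NH2(240°)/Cl(240°) eclipsed 2.5 → 10.4 kcal/mol.
Cl at 300° (staggered): Et(0°)/Cl(300°) gauche 0.8; Et(0°)/F(60°) gauche 0.7; tBu(120°)/F(60°) gauche 1.1; tBu(120°)/Ph(180°) gauche 1.8; NH2(240°)/Cl(300°) gauche 0.7; NH2(240°)/Ph(180°) gauche 1.0 → 6.1 kcal/mol.
The minimum (5.5 kcal/mol) occurs with Cl at 60°.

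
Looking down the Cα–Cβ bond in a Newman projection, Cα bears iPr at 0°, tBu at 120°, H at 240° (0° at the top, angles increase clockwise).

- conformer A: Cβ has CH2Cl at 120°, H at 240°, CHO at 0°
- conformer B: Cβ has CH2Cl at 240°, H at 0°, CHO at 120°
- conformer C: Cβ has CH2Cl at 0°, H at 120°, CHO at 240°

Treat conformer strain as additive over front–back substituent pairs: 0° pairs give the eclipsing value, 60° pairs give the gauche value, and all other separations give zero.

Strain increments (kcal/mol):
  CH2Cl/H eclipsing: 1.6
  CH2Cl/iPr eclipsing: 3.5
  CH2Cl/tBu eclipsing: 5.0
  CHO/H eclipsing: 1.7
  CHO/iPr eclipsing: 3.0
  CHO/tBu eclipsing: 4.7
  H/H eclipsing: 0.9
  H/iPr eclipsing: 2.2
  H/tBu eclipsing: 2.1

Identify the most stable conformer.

C

A (eclipsed): iPr(0°)/CHO(0°) eclipsed 3.0; tBu(120°)/CH2Cl(120°) eclipsed 5.0; H(240°)/H(240°) eclipsed 0.9 → 8.9 kcal/mol.
B (eclipsed): iPr(0°)/H(0°) eclipsed 2.2; tBu(120°)/CHO(120°) eclipsed 4.7; H(240°)/CH2Cl(240°) eclipsed 1.6 → 8.5 kcal/mol.
C (eclipsed): iPr(0°)/CH2Cl(0°) eclipsed 3.5; tBu(120°)/H(120°) eclipsed 2.1; H(240°)/CHO(240°) eclipsed 1.7 → 7.3 kcal/mol.
C has the lowest total (7.3 kcal/mol).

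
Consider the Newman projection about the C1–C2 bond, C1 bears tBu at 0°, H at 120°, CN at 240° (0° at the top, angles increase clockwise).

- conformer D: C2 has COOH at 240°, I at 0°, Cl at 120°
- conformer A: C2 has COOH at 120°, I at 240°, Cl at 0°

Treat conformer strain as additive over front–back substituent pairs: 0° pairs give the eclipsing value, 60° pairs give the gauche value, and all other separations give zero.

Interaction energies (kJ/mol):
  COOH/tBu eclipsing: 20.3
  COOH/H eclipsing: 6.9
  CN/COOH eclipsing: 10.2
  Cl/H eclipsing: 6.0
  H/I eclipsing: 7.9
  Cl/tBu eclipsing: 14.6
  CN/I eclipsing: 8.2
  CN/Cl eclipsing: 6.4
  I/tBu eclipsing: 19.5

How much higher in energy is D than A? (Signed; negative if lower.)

+6.0 kJ/mol

D (eclipsed): tBu(0°)/I(0°) eclipsed 19.5; H(120°)/Cl(120°) eclipsed 6.0; CN(240°)/COOH(240°) eclipsed 10.2 → 35.7 kJ/mol.
A (eclipsed): tBu(0°)/Cl(0°) eclipsed 14.6; H(120°)/COOH(120°) eclipsed 6.9; CN(240°)/I(240°) eclipsed 8.2 → 29.7 kJ/mol.
E(D) − E(A) = 35.7 − 29.7 = +6.0 kJ/mol.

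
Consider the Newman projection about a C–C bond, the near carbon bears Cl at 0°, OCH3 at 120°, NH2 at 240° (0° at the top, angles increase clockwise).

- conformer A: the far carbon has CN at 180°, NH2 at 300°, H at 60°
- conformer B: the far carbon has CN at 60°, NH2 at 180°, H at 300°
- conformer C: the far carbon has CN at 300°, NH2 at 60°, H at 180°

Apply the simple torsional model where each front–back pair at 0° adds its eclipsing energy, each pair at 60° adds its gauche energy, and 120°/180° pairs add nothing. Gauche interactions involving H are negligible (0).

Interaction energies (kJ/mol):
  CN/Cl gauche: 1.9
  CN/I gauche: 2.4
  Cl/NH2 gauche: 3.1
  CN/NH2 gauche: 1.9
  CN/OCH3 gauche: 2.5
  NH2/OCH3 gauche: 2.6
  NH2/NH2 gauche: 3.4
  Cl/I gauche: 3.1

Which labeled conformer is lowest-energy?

A is staggered. Cl at 0° is gauche with NH2 at 300° (3.1); OCH3 at 120° is gauche with CN at 180° (2.5); NH2 at 240° is gauche with CN at 180° (1.9); NH2 at 240° is gauche with NH2 at 300° (3.4). Total 10.9 kJ/mol.
B is staggered. Cl at 0° is gauche with CN at 60° (1.9); OCH3 at 120° is gauche with CN at 60° (2.5); OCH3 at 120° is gauche with NH2 at 180° (2.6); NH2 at 240° is gauche with NH2 at 180° (3.4). Total 10.4 kJ/mol.
C is staggered. Cl at 0° is gauche with CN at 300° (1.9); Cl at 0° is gauche with NH2 at 60° (3.1); OCH3 at 120° is gauche with NH2 at 60° (2.6); NH2 at 240° is gauche with CN at 300° (1.9). Total 9.5 kJ/mol.
C has the lowest total (9.5 kJ/mol).

C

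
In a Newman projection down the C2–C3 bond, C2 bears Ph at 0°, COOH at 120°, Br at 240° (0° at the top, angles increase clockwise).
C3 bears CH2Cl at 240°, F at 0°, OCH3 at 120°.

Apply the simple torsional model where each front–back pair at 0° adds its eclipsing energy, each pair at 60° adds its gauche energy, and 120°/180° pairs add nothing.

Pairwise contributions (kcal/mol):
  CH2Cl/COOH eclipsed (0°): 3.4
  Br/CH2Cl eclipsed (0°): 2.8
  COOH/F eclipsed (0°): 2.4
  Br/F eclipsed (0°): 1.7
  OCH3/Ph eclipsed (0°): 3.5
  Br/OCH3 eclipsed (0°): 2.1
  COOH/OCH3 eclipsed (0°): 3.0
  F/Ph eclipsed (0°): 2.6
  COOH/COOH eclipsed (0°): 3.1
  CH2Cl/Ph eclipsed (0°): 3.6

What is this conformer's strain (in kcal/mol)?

This conformer (eclipsed): Ph(0°)/F(0°) eclipsed 2.6; COOH(120°)/OCH3(120°) eclipsed 3.0; Br(240°)/CH2Cl(240°) eclipsed 2.8 → 8.4 kcal/mol.

8.4 kcal/mol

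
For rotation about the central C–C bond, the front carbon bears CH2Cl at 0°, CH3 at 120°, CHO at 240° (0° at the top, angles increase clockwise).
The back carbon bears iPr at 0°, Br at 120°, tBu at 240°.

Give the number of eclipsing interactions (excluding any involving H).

3

Non-H eclipsing pairs: CH2Cl(0°)/iPr(0°); CH3(120°)/Br(120°); CHO(240°)/tBu(240°) — 3 interactions.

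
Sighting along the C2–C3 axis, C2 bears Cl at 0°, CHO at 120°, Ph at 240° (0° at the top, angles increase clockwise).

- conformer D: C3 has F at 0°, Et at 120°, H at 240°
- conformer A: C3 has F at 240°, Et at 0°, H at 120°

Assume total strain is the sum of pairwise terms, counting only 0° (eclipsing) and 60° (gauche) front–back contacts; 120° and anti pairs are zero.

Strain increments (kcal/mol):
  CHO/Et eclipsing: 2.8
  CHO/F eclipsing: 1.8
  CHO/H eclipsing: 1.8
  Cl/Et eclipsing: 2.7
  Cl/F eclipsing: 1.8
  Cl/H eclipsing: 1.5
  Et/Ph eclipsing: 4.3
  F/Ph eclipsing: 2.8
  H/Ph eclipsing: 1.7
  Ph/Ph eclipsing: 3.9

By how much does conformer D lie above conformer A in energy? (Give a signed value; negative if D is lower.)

D (eclipsed): Cl(0°)/F(0°) eclipsed 1.8; CHO(120°)/Et(120°) eclipsed 2.8; Ph(240°)/H(240°) eclipsed 1.7 → 6.3 kcal/mol.
A (eclipsed): Cl(0°)/Et(0°) eclipsed 2.7; CHO(120°)/H(120°) eclipsed 1.8; Ph(240°)/F(240°) eclipsed 2.8 → 7.3 kcal/mol.
E(D) − E(A) = 6.3 − 7.3 = -1.0 kcal/mol.

-1.0 kcal/mol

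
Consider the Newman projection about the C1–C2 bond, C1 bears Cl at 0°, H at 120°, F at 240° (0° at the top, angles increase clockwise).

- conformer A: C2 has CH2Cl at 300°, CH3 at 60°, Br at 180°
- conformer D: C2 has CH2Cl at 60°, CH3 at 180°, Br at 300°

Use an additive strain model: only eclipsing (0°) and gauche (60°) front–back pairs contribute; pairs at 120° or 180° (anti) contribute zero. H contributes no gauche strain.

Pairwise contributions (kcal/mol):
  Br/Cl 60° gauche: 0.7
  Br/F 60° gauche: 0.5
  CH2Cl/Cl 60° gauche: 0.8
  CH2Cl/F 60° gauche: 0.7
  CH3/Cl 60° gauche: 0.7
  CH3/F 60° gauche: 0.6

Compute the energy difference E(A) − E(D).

+0.1 kcal/mol

A is staggered. Cl at 0° is gauche with CH2Cl at 300° (0.8); Cl at 0° is gauche with CH3 at 60° (0.7); F at 240° is gauche with CH2Cl at 300° (0.7); F at 240° is gauche with Br at 180° (0.5). Total 2.7 kcal/mol.
D is staggered. Cl at 0° is gauche with CH2Cl at 60° (0.8); Cl at 0° is gauche with Br at 300° (0.7); F at 240° is gauche with CH3 at 180° (0.6); F at 240° is gauche with Br at 300° (0.5). Total 2.6 kcal/mol.
E(A) − E(D) = 2.7 − 2.6 = +0.1 kcal/mol.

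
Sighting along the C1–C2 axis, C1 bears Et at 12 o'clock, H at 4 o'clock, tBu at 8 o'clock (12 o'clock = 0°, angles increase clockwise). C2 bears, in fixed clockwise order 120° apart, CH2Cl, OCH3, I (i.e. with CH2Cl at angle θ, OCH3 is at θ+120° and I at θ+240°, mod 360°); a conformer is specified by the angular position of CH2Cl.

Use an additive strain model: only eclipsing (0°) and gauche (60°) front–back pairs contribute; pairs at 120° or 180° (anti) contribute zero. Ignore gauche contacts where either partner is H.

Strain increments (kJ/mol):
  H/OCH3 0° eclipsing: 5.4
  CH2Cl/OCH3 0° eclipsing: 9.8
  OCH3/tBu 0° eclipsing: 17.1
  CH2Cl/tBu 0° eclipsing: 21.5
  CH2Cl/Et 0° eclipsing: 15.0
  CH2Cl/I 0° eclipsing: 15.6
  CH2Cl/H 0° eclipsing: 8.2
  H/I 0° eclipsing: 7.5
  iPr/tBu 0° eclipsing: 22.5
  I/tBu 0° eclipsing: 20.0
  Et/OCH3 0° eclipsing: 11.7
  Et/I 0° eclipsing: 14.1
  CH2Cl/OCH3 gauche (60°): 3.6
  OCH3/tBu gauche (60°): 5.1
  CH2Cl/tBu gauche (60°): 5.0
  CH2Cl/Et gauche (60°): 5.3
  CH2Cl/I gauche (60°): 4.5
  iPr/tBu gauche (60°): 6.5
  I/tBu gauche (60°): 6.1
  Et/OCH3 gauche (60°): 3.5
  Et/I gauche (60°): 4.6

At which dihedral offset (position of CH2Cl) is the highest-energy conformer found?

CH2Cl at 0° (eclipsed): Et(0°)/CH2Cl(0°) eclipsed 15.0; H(120°)/OCH3(120°) eclipsed 5.4; tBu(240°)/I(240°) eclipsed 20.0 → 40.4 kJ/mol.
CH2Cl at 60° (staggered): Et(0°)/CH2Cl(60°) gauche 5.3; Et(0°)/I(300°) gauche 4.6; tBu(240°)/OCH3(180°) gauche 5.1; tBu(240°)/I(300°) gauche 6.1 → 21.1 kJ/mol.
CH2Cl at 120° (eclipsed): Et(0°)/I(0°) eclipsed 14.1; H(120°)/CH2Cl(120°) eclipsed 8.2; tBu(240°)/OCH3(240°) eclipsed 17.1 → 39.4 kJ/mol.
CH2Cl at 180° (staggered): Et(0°)/OCH3(300°) gauche 3.5; Et(0°)/I(60°) gauche 4.6; tBu(240°)/CH2Cl(180°) gauche 5.0; tBu(240°)/OCH3(300°) gauche 5.1 → 18.2 kJ/mol.
CH2Cl at 240° (eclipsed): Et(0°)/OCH3(0°) eclipsed 11.7; H(120°)/I(120°) eclipsed 7.5; tBu(240°)/CH2Cl(240°) eclipsed 21.5 → 40.7 kJ/mol.
CH2Cl at 300° (staggered): Et(0°)/CH2Cl(300°) gauche 5.3; Et(0°)/OCH3(60°) gauche 3.5; tBu(240°)/CH2Cl(300°) gauche 5.0; tBu(240°)/I(180°) gauche 6.1 → 19.9 kJ/mol.
The maximum (40.7 kJ/mol) occurs with CH2Cl at 240°.

240°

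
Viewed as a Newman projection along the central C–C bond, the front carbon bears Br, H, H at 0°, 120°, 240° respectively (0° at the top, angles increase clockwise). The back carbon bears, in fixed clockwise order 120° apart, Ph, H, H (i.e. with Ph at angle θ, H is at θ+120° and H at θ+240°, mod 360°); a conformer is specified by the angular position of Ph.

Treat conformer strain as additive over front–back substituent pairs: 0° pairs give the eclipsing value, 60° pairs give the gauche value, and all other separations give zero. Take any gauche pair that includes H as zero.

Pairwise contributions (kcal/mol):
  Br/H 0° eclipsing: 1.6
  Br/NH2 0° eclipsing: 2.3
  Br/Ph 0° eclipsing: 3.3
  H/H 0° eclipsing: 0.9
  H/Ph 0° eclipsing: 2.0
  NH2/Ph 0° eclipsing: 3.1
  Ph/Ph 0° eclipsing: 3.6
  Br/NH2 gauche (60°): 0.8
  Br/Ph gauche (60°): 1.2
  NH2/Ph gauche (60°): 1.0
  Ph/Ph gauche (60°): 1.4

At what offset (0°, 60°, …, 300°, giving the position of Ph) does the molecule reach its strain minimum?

Ph at 0° (eclipsed): Br(0°)/Ph(0°) eclipsed 3.3; H(120°)/H(120°) eclipsed 0.9; H(240°)/H(240°) eclipsed 0.9 → 5.1 kcal/mol.
Ph at 60° (staggered): Br(0°)/Ph(60°) gauche 1.2 → 1.2 kcal/mol.
Ph at 120° (eclipsed): Br(0°)/H(0°) eclipsed 1.6; H(120°)/Ph(120°) eclipsed 2.0; H(240°)/H(240°) eclipsed 0.9 → 4.5 kcal/mol.
Ph at 180° (staggered): no non-H gauche contacts → 0.0 kcal/mol.
Ph at 240° (eclipsed): Br(0°)/H(0°) eclipsed 1.6; H(120°)/H(120°) eclipsed 0.9; H(240°)/Ph(240°) eclipsed 2.0 → 4.5 kcal/mol.
Ph at 300° (staggered): Br(0°)/Ph(300°) gauche 1.2 → 1.2 kcal/mol.
The minimum (0.0 kcal/mol) occurs with Ph at 180°.

180°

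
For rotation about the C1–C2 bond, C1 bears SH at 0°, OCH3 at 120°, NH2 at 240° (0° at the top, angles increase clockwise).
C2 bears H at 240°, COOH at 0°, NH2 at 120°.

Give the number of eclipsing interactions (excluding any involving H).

2

Non-H eclipsing pairs: SH(0°)/COOH(0°); OCH3(120°)/NH2(120°) — 2 interactions.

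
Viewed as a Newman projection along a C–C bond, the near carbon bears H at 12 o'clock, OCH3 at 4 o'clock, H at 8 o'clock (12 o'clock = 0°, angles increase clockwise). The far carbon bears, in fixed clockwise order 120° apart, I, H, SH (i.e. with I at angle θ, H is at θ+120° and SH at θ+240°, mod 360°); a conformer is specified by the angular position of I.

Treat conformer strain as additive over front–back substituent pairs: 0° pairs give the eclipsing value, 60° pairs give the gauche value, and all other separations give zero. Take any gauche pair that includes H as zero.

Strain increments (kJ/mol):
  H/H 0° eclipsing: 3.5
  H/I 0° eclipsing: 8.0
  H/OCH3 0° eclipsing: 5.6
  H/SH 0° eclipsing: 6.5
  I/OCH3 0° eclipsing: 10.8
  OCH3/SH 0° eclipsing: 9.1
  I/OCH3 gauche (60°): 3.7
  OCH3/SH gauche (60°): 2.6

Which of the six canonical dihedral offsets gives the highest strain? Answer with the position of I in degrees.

120°

I at 0° (eclipsed): H(0°)/I(0°) eclipsed 8.0; OCH3(120°)/H(120°) eclipsed 5.6; H(240°)/SH(240°) eclipsed 6.5 → 20.1 kJ/mol.
I at 60° (staggered): OCH3(120°)/I(60°) gauche 3.7 → 3.7 kJ/mol.
I at 120° (eclipsed): H(0°)/SH(0°) eclipsed 6.5; OCH3(120°)/I(120°) eclipsed 10.8; H(240°)/H(240°) eclipsed 3.5 → 20.8 kJ/mol.
I at 180° (staggered): OCH3(120°)/I(180°) gauche 3.7; OCH3(120°)/SH(60°) gauche 2.6 → 6.3 kJ/mol.
I at 240° (eclipsed): H(0°)/H(0°) eclipsed 3.5; OCH3(120°)/SH(120°) eclipsed 9.1; H(240°)/I(240°) eclipsed 8.0 → 20.6 kJ/mol.
I at 300° (staggered): OCH3(120°)/SH(180°) gauche 2.6 → 2.6 kJ/mol.
The maximum (20.8 kJ/mol) occurs with I at 120°.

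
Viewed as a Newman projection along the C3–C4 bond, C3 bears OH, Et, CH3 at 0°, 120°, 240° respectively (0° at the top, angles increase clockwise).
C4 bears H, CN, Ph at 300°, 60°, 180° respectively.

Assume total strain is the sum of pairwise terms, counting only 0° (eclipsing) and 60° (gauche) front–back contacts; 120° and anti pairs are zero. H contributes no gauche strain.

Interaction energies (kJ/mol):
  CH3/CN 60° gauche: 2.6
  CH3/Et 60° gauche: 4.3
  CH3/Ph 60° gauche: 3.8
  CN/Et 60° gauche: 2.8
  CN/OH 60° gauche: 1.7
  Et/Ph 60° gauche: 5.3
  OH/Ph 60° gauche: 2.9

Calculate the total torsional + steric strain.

This conformer is staggered. OH at 0° is gauche with CN at 60° (1.7); Et at 120° is gauche with CN at 60° (2.8); Et at 120° is gauche with Ph at 180° (5.3); CH3 at 240° is gauche with Ph at 180° (3.8). Total 13.6 kJ/mol.

13.6 kJ/mol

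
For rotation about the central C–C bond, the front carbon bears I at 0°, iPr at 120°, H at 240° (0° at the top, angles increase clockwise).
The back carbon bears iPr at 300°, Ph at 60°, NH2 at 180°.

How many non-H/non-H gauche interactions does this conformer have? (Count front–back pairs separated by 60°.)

4

Non-H gauche pairs: I(0°)/iPr(300°); I(0°)/Ph(60°); iPr(120°)/Ph(60°); iPr(120°)/NH2(180°) — 4 interactions.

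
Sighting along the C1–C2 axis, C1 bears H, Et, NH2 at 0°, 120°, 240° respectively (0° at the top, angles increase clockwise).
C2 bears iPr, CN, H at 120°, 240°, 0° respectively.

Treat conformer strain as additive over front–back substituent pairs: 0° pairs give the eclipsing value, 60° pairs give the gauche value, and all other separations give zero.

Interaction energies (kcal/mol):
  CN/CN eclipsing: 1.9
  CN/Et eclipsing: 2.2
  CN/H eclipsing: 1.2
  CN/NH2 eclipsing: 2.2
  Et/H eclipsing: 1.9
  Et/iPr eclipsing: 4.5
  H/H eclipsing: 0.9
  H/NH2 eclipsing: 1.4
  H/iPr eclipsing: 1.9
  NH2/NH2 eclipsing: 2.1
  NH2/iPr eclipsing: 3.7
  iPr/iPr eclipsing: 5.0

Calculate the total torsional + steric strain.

7.6 kcal/mol

This conformer is eclipsed. H at 0° is eclipsed with H at 0° (0.9); Et at 120° is eclipsed with iPr at 120° (4.5); NH2 at 240° is eclipsed with CN at 240° (2.2). Total 7.6 kcal/mol.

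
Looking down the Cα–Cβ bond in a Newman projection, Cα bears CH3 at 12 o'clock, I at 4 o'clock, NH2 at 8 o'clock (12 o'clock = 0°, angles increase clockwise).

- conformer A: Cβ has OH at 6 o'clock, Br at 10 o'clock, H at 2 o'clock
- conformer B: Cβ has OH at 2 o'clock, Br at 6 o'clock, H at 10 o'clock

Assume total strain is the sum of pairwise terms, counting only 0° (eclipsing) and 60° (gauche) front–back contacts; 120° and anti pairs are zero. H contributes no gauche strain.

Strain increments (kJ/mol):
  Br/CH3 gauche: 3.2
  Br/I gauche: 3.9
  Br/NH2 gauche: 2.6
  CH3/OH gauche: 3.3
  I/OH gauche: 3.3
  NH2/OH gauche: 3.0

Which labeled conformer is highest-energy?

A (staggered): CH3(0°)/Br(300°) gauche 3.2; I(120°)/OH(180°) gauche 3.3; NH2(240°)/OH(180°) gauche 3.0; NH2(240°)/Br(300°) gauche 2.6 → 12.1 kJ/mol.
B (staggered): CH3(0°)/OH(60°) gauche 3.3; I(120°)/OH(60°) gauche 3.3; I(120°)/Br(180°) gauche 3.9; NH2(240°)/Br(180°) gauche 2.6 → 13.1 kJ/mol.
B has the highest total (13.1 kJ/mol).

B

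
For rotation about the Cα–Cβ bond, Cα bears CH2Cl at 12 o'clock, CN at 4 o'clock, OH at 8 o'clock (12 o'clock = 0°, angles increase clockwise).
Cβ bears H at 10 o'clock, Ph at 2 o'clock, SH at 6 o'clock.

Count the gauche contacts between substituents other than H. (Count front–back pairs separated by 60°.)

Non-H gauche pairs: CH2Cl(0°)/Ph(60°); CN(120°)/Ph(60°); CN(120°)/SH(180°); OH(240°)/SH(180°) — 4 interactions.

4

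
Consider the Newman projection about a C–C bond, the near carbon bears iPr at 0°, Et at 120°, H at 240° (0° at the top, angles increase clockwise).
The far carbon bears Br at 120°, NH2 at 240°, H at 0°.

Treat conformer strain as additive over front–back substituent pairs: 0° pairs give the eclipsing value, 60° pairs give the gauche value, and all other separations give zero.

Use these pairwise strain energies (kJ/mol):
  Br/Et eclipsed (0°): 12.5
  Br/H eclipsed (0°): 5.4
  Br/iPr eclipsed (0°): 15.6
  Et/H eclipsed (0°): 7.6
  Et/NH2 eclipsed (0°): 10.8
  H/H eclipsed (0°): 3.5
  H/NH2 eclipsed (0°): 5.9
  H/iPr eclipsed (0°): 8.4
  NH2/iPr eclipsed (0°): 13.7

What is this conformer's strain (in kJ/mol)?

26.8 kJ/mol

This conformer (eclipsed): iPr–H eclipsed, Et–Br eclipsed, H–NH2 eclipsed; 8.4 + 12.5 + 5.9 = 26.8 kJ/mol.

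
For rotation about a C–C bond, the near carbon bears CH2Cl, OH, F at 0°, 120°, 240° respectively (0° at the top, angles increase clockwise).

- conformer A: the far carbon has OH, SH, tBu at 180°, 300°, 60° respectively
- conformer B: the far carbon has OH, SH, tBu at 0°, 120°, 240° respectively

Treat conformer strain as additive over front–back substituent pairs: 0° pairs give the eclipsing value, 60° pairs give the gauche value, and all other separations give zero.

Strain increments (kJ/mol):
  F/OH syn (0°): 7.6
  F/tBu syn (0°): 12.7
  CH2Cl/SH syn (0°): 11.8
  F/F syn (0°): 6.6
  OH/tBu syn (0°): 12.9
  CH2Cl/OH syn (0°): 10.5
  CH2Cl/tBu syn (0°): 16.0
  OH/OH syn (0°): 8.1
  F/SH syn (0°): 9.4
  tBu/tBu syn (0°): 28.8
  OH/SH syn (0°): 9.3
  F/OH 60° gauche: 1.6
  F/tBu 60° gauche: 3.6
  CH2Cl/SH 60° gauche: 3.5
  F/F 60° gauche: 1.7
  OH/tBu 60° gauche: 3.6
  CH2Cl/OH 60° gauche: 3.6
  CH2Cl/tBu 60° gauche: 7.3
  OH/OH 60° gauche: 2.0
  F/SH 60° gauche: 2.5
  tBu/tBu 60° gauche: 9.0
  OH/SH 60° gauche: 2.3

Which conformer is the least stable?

A (staggered): CH2Cl(0°)/SH(300°) gauche 3.5; CH2Cl(0°)/tBu(60°) gauche 7.3; OH(120°)/OH(180°) gauche 2.0; OH(120°)/tBu(60°) gauche 3.6; F(240°)/OH(180°) gauche 1.6; F(240°)/SH(300°) gauche 2.5 → 20.5 kJ/mol.
B (eclipsed): CH2Cl(0°)/OH(0°) eclipsed 10.5; OH(120°)/SH(120°) eclipsed 9.3; F(240°)/tBu(240°) eclipsed 12.7 → 32.5 kJ/mol.
B has the highest total (32.5 kJ/mol).

B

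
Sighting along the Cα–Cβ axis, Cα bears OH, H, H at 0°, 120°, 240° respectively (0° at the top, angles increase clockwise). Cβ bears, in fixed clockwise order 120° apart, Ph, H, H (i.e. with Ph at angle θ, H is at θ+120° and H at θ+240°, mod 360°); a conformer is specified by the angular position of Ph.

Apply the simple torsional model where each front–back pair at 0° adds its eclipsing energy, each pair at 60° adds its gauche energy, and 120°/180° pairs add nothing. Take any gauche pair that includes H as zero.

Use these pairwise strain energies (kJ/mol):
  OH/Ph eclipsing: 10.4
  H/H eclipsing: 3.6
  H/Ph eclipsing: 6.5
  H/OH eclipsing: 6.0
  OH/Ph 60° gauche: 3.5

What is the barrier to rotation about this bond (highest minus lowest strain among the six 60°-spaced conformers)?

17.6 kJ/mol

Ph at 0° is eclipsed. OH at 0° is eclipsed with Ph at 0° (10.4); H at 120° is eclipsed with H at 120° (3.6); H at 240° is eclipsed with H at 240° (3.6). Total 17.6 kJ/mol.
Ph at 60° is staggered. OH at 0° is gauche with Ph at 60° (3.5). Total 3.5 kJ/mol.
Ph at 120° is eclipsed. OH at 0° is eclipsed with H at 0° (6.0); H at 120° is eclipsed with Ph at 120° (6.5); H at 240° is eclipsed with H at 240° (3.6). Total 16.1 kJ/mol.
Ph at 180° (staggered): no non-H gauche contacts → 0.0 kJ/mol.
Ph at 240° is eclipsed. OH at 0° is eclipsed with H at 0° (6.0); H at 120° is eclipsed with H at 120° (3.6); H at 240° is eclipsed with Ph at 240° (6.5). Total 16.1 kJ/mol.
Ph at 300° is staggered. OH at 0° is gauche with Ph at 300° (3.5). Total 3.5 kJ/mol.
Max at 0° (17.6 kJ/mol), min at 180° (0.0 kJ/mol); barrier = 17.6 kJ/mol.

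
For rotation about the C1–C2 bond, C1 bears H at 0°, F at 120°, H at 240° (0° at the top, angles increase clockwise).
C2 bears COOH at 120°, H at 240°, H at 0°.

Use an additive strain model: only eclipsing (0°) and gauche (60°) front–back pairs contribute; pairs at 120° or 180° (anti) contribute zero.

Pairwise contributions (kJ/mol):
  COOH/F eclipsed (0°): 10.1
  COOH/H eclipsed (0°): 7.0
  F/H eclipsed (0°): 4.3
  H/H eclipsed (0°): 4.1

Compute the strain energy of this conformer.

18.3 kJ/mol

This conformer is eclipsed. H at 0° is eclipsed with H at 0° (4.1); F at 120° is eclipsed with COOH at 120° (10.1); H at 240° is eclipsed with H at 240° (4.1). Total 18.3 kJ/mol.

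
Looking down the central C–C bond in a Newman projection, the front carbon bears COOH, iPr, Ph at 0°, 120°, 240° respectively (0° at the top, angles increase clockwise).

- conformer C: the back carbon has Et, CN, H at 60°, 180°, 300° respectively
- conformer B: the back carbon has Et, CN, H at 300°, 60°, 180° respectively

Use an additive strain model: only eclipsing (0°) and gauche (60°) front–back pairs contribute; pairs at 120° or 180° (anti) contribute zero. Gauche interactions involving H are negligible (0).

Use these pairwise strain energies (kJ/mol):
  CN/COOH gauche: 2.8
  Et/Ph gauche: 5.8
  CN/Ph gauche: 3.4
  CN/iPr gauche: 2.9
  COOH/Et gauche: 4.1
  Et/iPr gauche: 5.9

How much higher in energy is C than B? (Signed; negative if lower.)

+0.7 kJ/mol

C (staggered): COOH–Et gauche, iPr–Et gauche, iPr–CN gauche, Ph–CN gauche; 4.1 + 5.9 + 2.9 + 3.4 = 16.3 kJ/mol.
B (staggered): COOH–Et gauche, COOH–CN gauche, iPr–CN gauche, Ph–Et gauche; 4.1 + 2.8 + 2.9 + 5.8 = 15.6 kJ/mol.
E(C) − E(B) = 16.3 − 15.6 = +0.7 kJ/mol.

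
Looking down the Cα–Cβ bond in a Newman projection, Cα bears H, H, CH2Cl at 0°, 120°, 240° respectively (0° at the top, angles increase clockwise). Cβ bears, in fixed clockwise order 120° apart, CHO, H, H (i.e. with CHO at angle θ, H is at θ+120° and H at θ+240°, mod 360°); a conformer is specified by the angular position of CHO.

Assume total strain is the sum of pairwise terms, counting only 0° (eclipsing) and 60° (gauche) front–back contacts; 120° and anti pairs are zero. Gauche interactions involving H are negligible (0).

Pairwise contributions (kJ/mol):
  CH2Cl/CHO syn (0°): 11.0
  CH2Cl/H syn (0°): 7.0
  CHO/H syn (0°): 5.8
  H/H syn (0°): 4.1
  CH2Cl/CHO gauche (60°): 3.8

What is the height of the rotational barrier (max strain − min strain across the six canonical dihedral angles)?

CHO at 0° (eclipsed): H–CHO eclipsed, H–H eclipsed, CH2Cl–H eclipsed; 5.8 + 4.1 + 7.0 = 16.9 kJ/mol.
CHO at 60° (staggered): no non-H gauche contacts → 0.0 kJ/mol.
CHO at 120° (eclipsed): H–H eclipsed, H–CHO eclipsed, CH2Cl–H eclipsed; 4.1 + 5.8 + 7.0 = 16.9 kJ/mol.
CHO at 180° (staggered): CH2Cl–CHO gauche; 3.8 = 3.8 kJ/mol.
CHO at 240° (eclipsed): H–H eclipsed, H–H eclipsed, CH2Cl–CHO eclipsed; 4.1 + 4.1 + 11.0 = 19.2 kJ/mol.
CHO at 300° (staggered): CH2Cl–CHO gauche; 3.8 = 3.8 kJ/mol.
Max at 240° (19.2 kJ/mol), min at 60° (0.0 kJ/mol); barrier = 19.2 kJ/mol.

19.2 kJ/mol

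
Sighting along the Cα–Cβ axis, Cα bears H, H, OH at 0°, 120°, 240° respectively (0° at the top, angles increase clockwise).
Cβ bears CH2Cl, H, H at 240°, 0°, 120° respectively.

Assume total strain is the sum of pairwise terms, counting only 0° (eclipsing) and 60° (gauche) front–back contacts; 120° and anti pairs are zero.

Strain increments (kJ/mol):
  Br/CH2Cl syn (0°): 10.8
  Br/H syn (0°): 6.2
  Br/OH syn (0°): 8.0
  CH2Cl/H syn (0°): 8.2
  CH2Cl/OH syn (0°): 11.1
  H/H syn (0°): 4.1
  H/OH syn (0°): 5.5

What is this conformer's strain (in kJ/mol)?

This conformer (eclipsed): H–H eclipsed, H–H eclipsed, OH–CH2Cl eclipsed; 4.1 + 4.1 + 11.1 = 19.3 kJ/mol.

19.3 kJ/mol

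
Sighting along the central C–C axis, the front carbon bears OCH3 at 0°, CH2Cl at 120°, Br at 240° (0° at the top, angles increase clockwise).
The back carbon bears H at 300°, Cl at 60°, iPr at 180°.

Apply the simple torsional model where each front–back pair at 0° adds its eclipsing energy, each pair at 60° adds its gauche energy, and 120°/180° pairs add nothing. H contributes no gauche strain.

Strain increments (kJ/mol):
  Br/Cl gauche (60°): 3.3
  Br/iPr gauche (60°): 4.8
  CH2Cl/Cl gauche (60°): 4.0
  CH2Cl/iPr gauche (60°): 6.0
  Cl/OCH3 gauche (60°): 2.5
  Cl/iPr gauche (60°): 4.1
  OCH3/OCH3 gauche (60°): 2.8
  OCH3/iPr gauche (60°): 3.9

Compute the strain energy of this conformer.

17.3 kJ/mol

This conformer (staggered): OCH3(0°)/Cl(60°) gauche 2.5; CH2Cl(120°)/Cl(60°) gauche 4.0; CH2Cl(120°)/iPr(180°) gauche 6.0; Br(240°)/iPr(180°) gauche 4.8 → 17.3 kJ/mol.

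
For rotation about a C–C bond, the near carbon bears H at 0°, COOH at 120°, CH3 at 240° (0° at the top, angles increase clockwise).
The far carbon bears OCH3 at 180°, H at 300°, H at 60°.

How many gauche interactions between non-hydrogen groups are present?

2

Non-H gauche pairs: COOH(120°)/OCH3(180°); CH3(240°)/OCH3(180°) — 2 interactions.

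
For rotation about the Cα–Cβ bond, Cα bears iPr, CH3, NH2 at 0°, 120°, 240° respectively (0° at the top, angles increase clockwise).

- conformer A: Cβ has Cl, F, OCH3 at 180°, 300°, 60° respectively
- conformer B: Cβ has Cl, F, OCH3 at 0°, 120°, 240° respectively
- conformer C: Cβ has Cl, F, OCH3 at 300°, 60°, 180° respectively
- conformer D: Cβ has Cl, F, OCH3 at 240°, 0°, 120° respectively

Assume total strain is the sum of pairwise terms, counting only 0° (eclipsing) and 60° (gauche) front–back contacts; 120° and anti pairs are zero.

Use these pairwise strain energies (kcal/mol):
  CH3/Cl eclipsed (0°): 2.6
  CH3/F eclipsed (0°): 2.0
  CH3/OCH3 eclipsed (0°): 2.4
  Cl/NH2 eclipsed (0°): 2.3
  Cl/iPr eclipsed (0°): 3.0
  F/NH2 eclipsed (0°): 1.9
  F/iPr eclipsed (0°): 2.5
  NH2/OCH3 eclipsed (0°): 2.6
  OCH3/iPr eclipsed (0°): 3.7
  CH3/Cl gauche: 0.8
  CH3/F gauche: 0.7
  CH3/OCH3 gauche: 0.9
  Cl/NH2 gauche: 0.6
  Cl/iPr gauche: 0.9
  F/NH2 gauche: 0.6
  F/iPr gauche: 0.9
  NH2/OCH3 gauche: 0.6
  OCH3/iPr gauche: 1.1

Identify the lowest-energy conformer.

A (staggered): iPr(0°)/F(300°) gauche 0.9; iPr(0°)/OCH3(60°) gauche 1.1; CH3(120°)/Cl(180°) gauche 0.8; CH3(120°)/OCH3(60°) gauche 0.9; NH2(240°)/Cl(180°) gauche 0.6; NH2(240°)/F(300°) gauche 0.6 → 4.9 kcal/mol.
B (eclipsed): iPr(0°)/Cl(0°) eclipsed 3.0; CH3(120°)/F(120°) eclipsed 2.0; NH2(240°)/OCH3(240°) eclipsed 2.6 → 7.6 kcal/mol.
C (staggered): iPr(0°)/Cl(300°) gauche 0.9; iPr(0°)/F(60°) gauche 0.9; CH3(120°)/F(60°) gauche 0.7; CH3(120°)/OCH3(180°) gauche 0.9; NH2(240°)/Cl(300°) gauche 0.6; NH2(240°)/OCH3(180°) gauche 0.6 → 4.6 kcal/mol.
D (eclipsed): iPr(0°)/F(0°) eclipsed 2.5; CH3(120°)/OCH3(120°) eclipsed 2.4; NH2(240°)/Cl(240°) eclipsed 2.3 → 7.2 kcal/mol.
C has the lowest total (4.6 kcal/mol).

C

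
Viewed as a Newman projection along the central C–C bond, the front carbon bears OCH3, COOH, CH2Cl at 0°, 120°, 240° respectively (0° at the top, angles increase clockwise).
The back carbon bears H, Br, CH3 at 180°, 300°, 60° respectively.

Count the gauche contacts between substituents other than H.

4

Non-H gauche pairs: OCH3(0°)/Br(300°); OCH3(0°)/CH3(60°); COOH(120°)/CH3(60°); CH2Cl(240°)/Br(300°) — 4 interactions.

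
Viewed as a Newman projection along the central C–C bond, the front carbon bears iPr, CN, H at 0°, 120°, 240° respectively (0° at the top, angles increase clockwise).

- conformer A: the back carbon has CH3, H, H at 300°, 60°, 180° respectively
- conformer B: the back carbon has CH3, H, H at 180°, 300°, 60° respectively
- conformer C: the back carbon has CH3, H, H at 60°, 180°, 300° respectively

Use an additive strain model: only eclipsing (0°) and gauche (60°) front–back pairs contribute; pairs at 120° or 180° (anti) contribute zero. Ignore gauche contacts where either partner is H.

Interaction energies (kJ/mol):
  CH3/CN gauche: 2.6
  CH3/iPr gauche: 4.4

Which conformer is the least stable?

C

A (staggered): iPr–CH3 gauche; 4.4 = 4.4 kJ/mol.
B (staggered): CN–CH3 gauche; 2.6 = 2.6 kJ/mol.
C (staggered): iPr–CH3 gauche, CN–CH3 gauche; 4.4 + 2.6 = 7.0 kJ/mol.
C has the highest total (7.0 kJ/mol).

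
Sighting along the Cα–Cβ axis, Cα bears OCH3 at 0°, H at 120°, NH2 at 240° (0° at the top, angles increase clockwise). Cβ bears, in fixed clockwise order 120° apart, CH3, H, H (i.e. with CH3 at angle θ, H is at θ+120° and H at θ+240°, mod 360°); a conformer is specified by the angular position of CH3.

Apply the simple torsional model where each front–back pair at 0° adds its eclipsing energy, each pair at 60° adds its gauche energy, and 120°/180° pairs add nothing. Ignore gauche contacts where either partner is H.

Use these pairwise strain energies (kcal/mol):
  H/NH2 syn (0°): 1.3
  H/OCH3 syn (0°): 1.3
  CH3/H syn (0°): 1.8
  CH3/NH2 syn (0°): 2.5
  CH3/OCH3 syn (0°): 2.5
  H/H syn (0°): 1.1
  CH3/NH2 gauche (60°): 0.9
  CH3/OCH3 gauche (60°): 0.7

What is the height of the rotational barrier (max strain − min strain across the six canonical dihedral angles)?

4.2 kcal/mol

CH3 at 0° (eclipsed): OCH3–CH3 eclipsed, H–H eclipsed, NH2–H eclipsed; 2.5 + 1.1 + 1.3 = 4.9 kcal/mol.
CH3 at 60° (staggered): OCH3–CH3 gauche; 0.7 = 0.7 kcal/mol.
CH3 at 120° (eclipsed): OCH3–H eclipsed, H–CH3 eclipsed, NH2–H eclipsed; 1.3 + 1.8 + 1.3 = 4.4 kcal/mol.
CH3 at 180° (staggered): NH2–CH3 gauche; 0.9 = 0.9 kcal/mol.
CH3 at 240° (eclipsed): OCH3–H eclipsed, H–H eclipsed, NH2–CH3 eclipsed; 1.3 + 1.1 + 2.5 = 4.9 kcal/mol.
CH3 at 300° (staggered): OCH3–CH3 gauche, NH2–CH3 gauche; 0.7 + 0.9 = 1.6 kcal/mol.
Max at 0° (4.9 kcal/mol), min at 60° (0.7 kcal/mol); barrier = 4.2 kcal/mol.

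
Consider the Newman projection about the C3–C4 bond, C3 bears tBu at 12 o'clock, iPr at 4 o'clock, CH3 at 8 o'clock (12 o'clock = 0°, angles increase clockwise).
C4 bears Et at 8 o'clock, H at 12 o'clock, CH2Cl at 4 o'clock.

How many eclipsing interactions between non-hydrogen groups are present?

2

Non-H eclipsing pairs: iPr(120°)/CH2Cl(120°); CH3(240°)/Et(240°) — 2 interactions.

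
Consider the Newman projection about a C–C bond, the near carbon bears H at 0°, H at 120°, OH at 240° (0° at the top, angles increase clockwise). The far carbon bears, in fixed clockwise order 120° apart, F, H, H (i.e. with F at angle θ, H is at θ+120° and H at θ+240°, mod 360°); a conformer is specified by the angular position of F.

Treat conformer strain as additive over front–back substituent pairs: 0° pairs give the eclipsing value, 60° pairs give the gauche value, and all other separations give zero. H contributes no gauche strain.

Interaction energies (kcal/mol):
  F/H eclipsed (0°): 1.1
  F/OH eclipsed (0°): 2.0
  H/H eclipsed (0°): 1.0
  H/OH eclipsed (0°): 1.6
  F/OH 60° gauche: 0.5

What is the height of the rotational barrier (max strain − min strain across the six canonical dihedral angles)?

4.0 kcal/mol

F at 0° is eclipsed. H at 0° is eclipsed with F at 0° (1.1); H at 120° is eclipsed with H at 120° (1.0); OH at 240° is eclipsed with H at 240° (1.6). Total 3.7 kcal/mol.
F at 60° (staggered): no non-H gauche contacts → 0.0 kcal/mol.
F at 120° is eclipsed. H at 0° is eclipsed with H at 0° (1.0); H at 120° is eclipsed with F at 120° (1.1); OH at 240° is eclipsed with H at 240° (1.6). Total 3.7 kcal/mol.
F at 180° is staggered. OH at 240° is gauche with F at 180° (0.5). Total 0.5 kcal/mol.
F at 240° is eclipsed. H at 0° is eclipsed with H at 0° (1.0); H at 120° is eclipsed with H at 120° (1.0); OH at 240° is eclipsed with F at 240° (2.0). Total 4.0 kcal/mol.
F at 300° is staggered. OH at 240° is gauche with F at 300° (0.5). Total 0.5 kcal/mol.
Max at 240° (4.0 kcal/mol), min at 60° (0.0 kcal/mol); barrier = 4.0 kcal/mol.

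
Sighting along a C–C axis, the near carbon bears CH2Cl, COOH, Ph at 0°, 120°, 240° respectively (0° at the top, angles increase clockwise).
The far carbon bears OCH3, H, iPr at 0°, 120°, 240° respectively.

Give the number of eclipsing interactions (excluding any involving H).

2

Non-H eclipsing pairs: CH2Cl(0°)/OCH3(0°); Ph(240°)/iPr(240°) — 2 interactions.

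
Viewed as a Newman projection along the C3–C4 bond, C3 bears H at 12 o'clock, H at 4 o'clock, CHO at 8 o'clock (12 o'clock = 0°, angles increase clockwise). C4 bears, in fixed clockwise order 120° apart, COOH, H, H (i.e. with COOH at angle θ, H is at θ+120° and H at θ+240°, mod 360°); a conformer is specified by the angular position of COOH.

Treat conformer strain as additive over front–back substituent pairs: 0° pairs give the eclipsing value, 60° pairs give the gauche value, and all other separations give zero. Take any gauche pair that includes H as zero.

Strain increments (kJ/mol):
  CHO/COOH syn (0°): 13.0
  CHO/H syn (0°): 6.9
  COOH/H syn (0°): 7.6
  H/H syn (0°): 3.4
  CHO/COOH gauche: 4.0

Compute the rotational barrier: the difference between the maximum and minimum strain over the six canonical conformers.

19.8 kJ/mol

COOH at 0° is eclipsed. H at 0° is eclipsed with COOH at 0° (7.6); H at 120° is eclipsed with H at 120° (3.4); CHO at 240° is eclipsed with H at 240° (6.9). Total 17.9 kJ/mol.
COOH at 60° (staggered): no non-H gauche contacts → 0.0 kJ/mol.
COOH at 120° is eclipsed. H at 0° is eclipsed with H at 0° (3.4); H at 120° is eclipsed with COOH at 120° (7.6); CHO at 240° is eclipsed with H at 240° (6.9). Total 17.9 kJ/mol.
COOH at 180° is staggered. CHO at 240° is gauche with COOH at 180° (4.0). Total 4.0 kJ/mol.
COOH at 240° is eclipsed. H at 0° is eclipsed with H at 0° (3.4); H at 120° is eclipsed with H at 120° (3.4); CHO at 240° is eclipsed with COOH at 240° (13.0). Total 19.8 kJ/mol.
COOH at 300° is staggered. CHO at 240° is gauche with COOH at 300° (4.0). Total 4.0 kJ/mol.
Max at 240° (19.8 kJ/mol), min at 60° (0.0 kJ/mol); barrier = 19.8 kJ/mol.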